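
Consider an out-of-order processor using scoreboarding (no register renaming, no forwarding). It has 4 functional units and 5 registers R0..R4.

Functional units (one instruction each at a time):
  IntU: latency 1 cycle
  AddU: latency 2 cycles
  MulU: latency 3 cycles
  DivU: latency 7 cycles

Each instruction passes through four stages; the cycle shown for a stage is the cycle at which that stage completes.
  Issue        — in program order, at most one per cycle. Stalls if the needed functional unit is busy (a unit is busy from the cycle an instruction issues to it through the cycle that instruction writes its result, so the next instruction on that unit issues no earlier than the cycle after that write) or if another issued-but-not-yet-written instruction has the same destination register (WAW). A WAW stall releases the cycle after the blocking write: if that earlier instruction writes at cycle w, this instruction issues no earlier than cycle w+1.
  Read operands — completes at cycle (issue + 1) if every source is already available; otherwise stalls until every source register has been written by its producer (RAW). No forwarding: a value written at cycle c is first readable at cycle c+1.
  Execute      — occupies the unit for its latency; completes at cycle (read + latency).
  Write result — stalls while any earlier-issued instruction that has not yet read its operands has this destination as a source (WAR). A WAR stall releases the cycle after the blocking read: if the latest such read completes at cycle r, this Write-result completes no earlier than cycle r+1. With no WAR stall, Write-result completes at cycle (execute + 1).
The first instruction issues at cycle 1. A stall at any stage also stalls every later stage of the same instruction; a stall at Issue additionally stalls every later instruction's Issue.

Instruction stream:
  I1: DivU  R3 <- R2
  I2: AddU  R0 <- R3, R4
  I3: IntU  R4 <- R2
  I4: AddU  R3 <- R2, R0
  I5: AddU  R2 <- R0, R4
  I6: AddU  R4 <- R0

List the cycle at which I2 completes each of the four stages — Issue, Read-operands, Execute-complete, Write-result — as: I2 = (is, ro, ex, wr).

I2 = (2, 11, 13, 14)

t=1  I1→DivU
t=2  I1 RO | I2→AddU
t=3  I3→IntU
t=4  I3 RO
t=5  I3 EX
t=9  I1 EX
t=10  I1 WR R3
t=11  I2 RO
t=12  I3 WR R4
t=13  I2 EX
t=14  I2 WR R0
t=15  I4→AddU
t=16  I4 RO
t=18  I4 EX
t=19  I4 WR R3
t=20  I5→AddU
t=21  I5 RO
t=23  I5 EX
t=24  I5 WR R2
t=25  I6→AddU
t=26  I6 RO
t=28  I6 EX
t=29  I6 WR R4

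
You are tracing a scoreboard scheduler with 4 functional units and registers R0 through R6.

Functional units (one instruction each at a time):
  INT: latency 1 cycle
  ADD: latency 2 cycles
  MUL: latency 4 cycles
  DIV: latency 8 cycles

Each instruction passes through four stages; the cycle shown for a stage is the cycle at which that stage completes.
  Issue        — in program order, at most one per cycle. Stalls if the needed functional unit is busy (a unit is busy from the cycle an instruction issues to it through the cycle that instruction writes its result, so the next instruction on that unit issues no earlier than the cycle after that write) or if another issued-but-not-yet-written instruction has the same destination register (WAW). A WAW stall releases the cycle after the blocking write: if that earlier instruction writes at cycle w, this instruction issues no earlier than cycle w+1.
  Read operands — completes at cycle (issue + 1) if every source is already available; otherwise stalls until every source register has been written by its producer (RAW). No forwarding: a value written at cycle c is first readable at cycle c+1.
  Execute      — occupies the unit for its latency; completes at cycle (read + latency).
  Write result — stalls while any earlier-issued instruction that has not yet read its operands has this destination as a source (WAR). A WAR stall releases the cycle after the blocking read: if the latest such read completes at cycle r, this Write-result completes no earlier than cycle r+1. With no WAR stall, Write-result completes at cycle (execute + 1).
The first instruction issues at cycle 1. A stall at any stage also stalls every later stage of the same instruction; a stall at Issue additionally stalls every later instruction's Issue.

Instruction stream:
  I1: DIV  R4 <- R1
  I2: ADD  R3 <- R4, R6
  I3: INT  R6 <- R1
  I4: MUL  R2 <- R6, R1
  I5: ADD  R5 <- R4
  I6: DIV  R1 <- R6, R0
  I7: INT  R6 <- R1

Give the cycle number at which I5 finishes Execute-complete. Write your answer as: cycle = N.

[1] I1 issues→DIV
[2] I1 reads, I2 issues→ADD
[3] I3 issues→INT
[4] I3 reads, I4 issues→MUL
[5] I3 exec-done
[10] I1 exec-done
[11] I1 writes R4
[12] I2 reads
[13] I3 writes R6
[14] I2 exec-done, I4 reads
[15] I2 writes R3
[16] I5 issues→ADD
[17] I5 reads, I6 issues→DIV
[18] I4 exec-done, I6 reads, I7 issues→INT
[19] I4 writes R2, I5 exec-done
[20] I5 writes R5
[26] I6 exec-done
[27] I6 writes R1
[28] I7 reads
[29] I7 exec-done
[30] I7 writes R6

cycle = 19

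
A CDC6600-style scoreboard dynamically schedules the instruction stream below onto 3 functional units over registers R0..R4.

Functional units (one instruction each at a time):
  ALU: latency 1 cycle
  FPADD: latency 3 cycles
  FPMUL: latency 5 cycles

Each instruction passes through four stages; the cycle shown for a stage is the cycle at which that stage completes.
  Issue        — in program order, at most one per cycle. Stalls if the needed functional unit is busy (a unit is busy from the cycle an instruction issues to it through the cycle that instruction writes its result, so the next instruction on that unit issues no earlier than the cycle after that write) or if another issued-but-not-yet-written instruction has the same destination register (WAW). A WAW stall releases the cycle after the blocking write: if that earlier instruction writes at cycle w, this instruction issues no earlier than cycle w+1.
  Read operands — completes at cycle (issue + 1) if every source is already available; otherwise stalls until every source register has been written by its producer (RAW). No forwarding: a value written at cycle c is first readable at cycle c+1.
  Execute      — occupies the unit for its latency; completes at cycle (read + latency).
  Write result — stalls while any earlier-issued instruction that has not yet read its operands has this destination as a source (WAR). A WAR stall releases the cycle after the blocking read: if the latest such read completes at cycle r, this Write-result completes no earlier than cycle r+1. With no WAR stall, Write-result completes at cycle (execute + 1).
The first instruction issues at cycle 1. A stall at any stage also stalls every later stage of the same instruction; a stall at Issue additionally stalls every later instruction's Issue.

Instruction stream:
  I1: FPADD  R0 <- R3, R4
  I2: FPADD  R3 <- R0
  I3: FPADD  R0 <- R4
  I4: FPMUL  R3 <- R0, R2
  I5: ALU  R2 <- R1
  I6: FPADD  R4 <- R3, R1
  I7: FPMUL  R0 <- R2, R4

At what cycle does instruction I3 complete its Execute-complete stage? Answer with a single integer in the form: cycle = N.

1) issue 1, read 2, done 5, write 6
2) issue 7, read 8, done 11, write 12  <struct: FPADD busy until I1 writes@6>
3) issue 13, read 14, done 17, write 18  <struct: FPADD busy until I2 writes@12>
4) issue 14, read 19, done 24, write 25  <RAW R0: wait I3 write@18>
5) issue 15, read 16, done 17, write 20  <WAR R2: wait I4 read@19>
6) issue 19, read 26, done 29, write 30  <struct: FPADD busy until I3 writes@18 / RAW R3: wait I4 write@25>
7) issue 26, read 31, done 36, write 37  <struct: FPMUL busy until I4 writes@25 / RAW R4: wait I6 write@30>

cycle = 17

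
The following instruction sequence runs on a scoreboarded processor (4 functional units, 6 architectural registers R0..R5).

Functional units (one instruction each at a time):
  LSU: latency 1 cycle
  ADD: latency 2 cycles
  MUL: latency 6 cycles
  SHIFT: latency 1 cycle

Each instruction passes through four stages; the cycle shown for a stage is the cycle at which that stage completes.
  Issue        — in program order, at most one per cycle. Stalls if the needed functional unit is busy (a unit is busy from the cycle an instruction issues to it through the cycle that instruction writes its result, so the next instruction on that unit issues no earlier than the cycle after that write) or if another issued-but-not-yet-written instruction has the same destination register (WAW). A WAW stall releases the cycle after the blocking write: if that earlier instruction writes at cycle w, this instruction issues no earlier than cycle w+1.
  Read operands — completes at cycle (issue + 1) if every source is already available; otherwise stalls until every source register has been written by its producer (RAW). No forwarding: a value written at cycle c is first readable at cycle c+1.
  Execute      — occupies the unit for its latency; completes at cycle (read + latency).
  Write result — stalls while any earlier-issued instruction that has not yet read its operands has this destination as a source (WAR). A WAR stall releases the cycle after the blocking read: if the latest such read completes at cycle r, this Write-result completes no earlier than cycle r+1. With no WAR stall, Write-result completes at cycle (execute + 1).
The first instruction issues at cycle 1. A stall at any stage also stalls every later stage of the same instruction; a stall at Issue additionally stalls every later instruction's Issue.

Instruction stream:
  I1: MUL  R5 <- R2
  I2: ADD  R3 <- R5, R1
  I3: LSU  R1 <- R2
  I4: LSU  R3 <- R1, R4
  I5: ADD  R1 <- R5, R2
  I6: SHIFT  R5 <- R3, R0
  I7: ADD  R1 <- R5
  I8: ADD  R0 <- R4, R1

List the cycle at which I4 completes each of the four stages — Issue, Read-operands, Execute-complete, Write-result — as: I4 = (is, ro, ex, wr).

  I1 | 1 | 2 | 8 | 9
  I2 | 2 | 10 | 12 | 13   RAW R5: wait I1 write@9
  I3 | 3 | 4 | 5 | 11   WAR R1: wait I2 read@10
  I4 | 14 | 15 | 16 | 17   WAW R3: wait I2 write@13
  I5 | 15 | 16 | 18 | 19
  I6 | 16 | 18 | 19 | 20   RAW R3: wait I4 write@17
  I7 | 20 | 21 | 23 | 24   struct: ADD busy until I5 writes@19
  I8 | 25 | 26 | 28 | 29   struct: ADD busy until I7 writes@24

I4 = (14, 15, 16, 17)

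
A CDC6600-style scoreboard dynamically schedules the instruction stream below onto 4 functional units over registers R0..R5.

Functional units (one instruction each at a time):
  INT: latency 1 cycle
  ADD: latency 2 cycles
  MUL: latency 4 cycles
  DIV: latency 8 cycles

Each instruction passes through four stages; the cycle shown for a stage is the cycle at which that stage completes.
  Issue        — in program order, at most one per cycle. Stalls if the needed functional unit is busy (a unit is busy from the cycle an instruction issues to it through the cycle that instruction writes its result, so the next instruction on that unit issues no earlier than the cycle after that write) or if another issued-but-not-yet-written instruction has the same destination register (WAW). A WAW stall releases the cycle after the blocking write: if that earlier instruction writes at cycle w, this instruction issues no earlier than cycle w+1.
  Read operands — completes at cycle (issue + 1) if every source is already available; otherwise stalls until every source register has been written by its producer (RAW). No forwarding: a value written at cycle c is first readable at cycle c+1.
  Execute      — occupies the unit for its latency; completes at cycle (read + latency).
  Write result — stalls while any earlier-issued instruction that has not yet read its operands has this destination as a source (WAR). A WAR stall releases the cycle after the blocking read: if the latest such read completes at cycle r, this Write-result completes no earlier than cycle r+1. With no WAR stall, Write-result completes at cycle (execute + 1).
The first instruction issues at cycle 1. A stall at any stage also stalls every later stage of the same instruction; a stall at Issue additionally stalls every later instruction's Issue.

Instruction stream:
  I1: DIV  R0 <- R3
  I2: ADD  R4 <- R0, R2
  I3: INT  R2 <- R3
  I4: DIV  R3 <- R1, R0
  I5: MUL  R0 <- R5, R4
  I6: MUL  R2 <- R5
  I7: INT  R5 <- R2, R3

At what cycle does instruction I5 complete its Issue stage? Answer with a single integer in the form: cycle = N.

1) issue 1, read 2, done 10, write 11
2) issue 2, read 12, done 14, write 15  <RAW R0: wait I1 write@11>
3) issue 3, read 4, done 5, write 13  <WAR R2: wait I2 read@12>
4) issue 12, read 13, done 21, write 22  <struct: DIV busy until I1 writes@11>
5) issue 13, read 16, done 20, write 21  <RAW R4: wait I2 write@15>
6) issue 22, read 23, done 27, write 28  <struct: MUL busy until I5 writes@21>
7) issue 23, read 29, done 30, write 31  <RAW R2: wait I6 write@28>

cycle = 13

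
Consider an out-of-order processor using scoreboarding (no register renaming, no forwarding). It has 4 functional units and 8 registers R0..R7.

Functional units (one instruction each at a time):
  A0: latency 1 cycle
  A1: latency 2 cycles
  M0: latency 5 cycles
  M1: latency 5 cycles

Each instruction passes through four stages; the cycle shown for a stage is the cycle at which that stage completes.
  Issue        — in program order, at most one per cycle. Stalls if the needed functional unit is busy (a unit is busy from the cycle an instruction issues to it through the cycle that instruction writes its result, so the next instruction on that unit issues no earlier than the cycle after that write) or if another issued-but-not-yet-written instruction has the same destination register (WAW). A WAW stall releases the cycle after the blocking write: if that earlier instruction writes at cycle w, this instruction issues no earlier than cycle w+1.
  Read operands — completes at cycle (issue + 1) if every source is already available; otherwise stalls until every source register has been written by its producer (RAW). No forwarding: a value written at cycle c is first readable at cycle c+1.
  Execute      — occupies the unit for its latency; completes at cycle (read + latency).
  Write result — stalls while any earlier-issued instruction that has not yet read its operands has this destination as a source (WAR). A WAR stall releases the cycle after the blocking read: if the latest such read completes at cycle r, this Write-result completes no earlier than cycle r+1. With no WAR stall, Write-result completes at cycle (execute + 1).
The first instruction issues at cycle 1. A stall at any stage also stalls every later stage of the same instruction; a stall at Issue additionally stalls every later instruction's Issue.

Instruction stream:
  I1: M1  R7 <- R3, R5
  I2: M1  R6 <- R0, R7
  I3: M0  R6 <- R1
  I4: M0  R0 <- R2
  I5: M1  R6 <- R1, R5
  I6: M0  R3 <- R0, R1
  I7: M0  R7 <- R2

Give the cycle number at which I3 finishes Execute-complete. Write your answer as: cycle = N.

I1  is:1  ro:2  ex:7  wr:8
I2  is:9  ro:10  ex:15  wr:16  — struct: M1 busy until I1 writes@8
I3  is:17  ro:18  ex:23  wr:24  — WAW R6: wait I2 write@16
I4  is:25  ro:26  ex:31  wr:32  — struct: M0 busy until I3 writes@24
I5  is:26  ro:27  ex:32  wr:33
I6  is:33  ro:34  ex:39  wr:40  — struct: M0 busy until I4 writes@32
I7  is:41  ro:42  ex:47  wr:48  — struct: M0 busy until I6 writes@40

cycle = 23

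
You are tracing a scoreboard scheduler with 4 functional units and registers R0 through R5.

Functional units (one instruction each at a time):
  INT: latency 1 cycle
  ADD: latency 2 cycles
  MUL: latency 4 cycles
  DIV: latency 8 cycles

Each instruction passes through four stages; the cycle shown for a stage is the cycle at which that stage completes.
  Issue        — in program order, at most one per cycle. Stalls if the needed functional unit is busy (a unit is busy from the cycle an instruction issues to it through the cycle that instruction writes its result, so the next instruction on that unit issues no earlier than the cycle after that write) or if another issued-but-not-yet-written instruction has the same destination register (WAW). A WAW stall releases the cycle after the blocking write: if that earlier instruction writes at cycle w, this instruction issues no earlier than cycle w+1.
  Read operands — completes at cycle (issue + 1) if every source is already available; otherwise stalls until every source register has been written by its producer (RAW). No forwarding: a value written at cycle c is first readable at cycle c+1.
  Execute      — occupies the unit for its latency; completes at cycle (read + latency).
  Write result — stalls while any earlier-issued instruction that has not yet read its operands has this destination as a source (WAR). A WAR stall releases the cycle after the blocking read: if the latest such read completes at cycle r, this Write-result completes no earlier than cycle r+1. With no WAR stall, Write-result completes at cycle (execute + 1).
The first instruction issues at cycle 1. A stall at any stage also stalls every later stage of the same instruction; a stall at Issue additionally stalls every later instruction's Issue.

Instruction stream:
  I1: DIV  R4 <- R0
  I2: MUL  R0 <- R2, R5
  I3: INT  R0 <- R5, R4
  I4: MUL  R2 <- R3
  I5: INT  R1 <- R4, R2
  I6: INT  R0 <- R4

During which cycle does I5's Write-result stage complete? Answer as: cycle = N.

I1: IS=1 RO=2 EX=10 WR=11
I2: IS=2 RO=3 EX=7 WR=8
I3: IS=9 RO=12 EX=13 WR=14  [WAW R0: wait I2 write@8; RAW R4: wait I1 write@11]
I4: IS=10 RO=11 EX=15 WR=16
I5: IS=15 RO=17 EX=18 WR=19  [struct: INT busy until I3 writes@14; RAW R2: wait I4 write@16]
I6: IS=20 RO=21 EX=22 WR=23  [struct: INT busy until I5 writes@19]

cycle = 19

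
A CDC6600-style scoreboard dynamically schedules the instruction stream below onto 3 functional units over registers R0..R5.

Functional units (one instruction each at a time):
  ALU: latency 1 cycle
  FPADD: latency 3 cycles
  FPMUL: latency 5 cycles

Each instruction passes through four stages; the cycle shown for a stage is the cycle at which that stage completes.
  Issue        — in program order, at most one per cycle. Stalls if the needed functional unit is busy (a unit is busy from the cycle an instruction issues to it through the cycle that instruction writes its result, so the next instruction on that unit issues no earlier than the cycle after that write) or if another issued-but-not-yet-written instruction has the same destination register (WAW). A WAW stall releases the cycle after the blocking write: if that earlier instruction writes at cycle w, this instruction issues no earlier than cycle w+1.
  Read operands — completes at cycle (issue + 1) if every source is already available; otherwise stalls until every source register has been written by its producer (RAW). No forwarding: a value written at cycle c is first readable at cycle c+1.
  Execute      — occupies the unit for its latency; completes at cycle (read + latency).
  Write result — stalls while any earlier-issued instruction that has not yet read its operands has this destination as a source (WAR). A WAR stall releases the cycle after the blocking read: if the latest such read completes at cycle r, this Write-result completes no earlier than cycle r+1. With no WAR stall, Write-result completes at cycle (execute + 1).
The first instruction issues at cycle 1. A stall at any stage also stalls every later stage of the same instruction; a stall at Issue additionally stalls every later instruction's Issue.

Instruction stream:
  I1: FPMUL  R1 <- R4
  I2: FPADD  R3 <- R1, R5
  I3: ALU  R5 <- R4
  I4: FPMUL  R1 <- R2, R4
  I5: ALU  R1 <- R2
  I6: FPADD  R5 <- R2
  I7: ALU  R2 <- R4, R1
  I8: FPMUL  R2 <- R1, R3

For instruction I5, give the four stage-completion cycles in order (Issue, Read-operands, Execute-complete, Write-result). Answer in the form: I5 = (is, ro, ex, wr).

I5 = (17, 18, 19, 20)

[1] I1 dispatched to FPMUL
[2] I1 operands ready | I2 dispatched to FPADD
[3] I3 dispatched to ALU
[4] I3 operands ready
[5] I3 complete
[7] I1 complete
[8] R1←I1
[9] I2 operands ready | I4 dispatched to FPMUL
[10] R5←I3 | I4 operands ready
[12] I2 complete
[13] R3←I2
[15] I4 complete
[16] R1←I4
[17] I5 dispatched to ALU
[18] I5 operands ready | I6 dispatched to FPADD
[19] I5 complete | I6 operands ready
[20] R1←I5
[21] I7 dispatched to ALU
[22] I6 complete | I7 operands ready
[23] R5←I6 | I7 complete
[24] R2←I7
[25] I8 dispatched to FPMUL
[26] I8 operands ready
[31] I8 complete
[32] R2←I8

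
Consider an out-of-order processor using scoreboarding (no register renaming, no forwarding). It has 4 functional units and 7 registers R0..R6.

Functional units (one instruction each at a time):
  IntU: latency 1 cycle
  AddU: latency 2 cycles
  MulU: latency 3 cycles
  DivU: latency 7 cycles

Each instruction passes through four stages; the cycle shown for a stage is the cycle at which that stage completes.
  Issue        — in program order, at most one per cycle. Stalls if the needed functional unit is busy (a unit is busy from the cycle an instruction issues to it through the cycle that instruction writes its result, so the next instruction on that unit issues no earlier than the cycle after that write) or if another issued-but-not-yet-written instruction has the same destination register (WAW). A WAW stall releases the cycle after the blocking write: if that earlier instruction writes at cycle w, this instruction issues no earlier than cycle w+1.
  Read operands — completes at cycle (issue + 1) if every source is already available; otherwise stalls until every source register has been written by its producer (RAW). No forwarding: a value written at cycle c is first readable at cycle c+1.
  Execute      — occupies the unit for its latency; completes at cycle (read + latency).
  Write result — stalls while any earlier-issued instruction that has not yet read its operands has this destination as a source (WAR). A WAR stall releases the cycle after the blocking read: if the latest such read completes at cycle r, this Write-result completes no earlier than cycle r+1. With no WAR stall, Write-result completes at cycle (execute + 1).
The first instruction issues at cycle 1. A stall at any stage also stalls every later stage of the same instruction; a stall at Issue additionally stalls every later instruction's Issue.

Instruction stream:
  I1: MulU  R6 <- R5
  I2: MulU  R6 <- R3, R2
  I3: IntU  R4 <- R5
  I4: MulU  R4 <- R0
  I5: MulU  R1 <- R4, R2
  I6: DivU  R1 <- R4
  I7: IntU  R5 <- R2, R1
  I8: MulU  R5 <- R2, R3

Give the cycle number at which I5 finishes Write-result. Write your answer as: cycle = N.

cycle = 24

1) issue 1, read 2, done 5, write 6
2) issue 7, read 8, done 11, write 12  <struct: MulU busy until I1 writes@6>
3) issue 8, read 9, done 10, write 11
4) issue 13, read 14, done 17, write 18  <struct: MulU busy until I2 writes@12>
5) issue 19, read 20, done 23, write 24  <struct: MulU busy until I4 writes@18>
6) issue 25, read 26, done 33, write 34  <WAW R1: wait I5 write@24>
7) issue 26, read 35, done 36, write 37  <RAW R1: wait I6 write@34>
8) issue 38, read 39, done 42, write 43  <WAW R5: wait I7 write@37>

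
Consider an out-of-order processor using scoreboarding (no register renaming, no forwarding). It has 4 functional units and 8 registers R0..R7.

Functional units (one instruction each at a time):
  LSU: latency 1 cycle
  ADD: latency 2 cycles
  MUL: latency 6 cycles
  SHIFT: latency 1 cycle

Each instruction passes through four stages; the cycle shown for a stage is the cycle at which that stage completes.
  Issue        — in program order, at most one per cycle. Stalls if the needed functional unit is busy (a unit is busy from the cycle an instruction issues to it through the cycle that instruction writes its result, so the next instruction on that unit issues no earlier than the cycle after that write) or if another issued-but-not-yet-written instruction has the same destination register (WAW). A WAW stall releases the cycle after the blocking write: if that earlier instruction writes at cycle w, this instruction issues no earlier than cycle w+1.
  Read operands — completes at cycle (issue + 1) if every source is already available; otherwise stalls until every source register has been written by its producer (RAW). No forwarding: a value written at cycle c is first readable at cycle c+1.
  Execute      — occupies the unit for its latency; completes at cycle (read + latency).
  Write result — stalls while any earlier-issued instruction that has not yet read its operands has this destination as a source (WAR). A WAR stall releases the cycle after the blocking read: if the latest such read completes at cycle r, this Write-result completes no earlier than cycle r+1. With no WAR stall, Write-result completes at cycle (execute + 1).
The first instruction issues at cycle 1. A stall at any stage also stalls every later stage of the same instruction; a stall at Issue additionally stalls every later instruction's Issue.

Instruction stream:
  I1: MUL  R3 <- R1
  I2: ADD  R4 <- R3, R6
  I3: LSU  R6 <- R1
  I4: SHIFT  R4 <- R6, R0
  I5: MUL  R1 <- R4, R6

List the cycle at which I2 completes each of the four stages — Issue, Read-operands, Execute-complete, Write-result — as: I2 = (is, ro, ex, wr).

I2 = (2, 10, 12, 13)

1) issue 1, read 2, done 8, write 9
2) issue 2, read 10, done 12, write 13  <RAW R3: wait I1 write@9>
3) issue 3, read 4, done 5, write 11  <WAR R6: wait I2 read@10>
4) issue 14, read 15, done 16, write 17  <WAW R4: wait I2 write@13>
5) issue 15, read 18, done 24, write 25  <RAW R4: wait I4 write@17>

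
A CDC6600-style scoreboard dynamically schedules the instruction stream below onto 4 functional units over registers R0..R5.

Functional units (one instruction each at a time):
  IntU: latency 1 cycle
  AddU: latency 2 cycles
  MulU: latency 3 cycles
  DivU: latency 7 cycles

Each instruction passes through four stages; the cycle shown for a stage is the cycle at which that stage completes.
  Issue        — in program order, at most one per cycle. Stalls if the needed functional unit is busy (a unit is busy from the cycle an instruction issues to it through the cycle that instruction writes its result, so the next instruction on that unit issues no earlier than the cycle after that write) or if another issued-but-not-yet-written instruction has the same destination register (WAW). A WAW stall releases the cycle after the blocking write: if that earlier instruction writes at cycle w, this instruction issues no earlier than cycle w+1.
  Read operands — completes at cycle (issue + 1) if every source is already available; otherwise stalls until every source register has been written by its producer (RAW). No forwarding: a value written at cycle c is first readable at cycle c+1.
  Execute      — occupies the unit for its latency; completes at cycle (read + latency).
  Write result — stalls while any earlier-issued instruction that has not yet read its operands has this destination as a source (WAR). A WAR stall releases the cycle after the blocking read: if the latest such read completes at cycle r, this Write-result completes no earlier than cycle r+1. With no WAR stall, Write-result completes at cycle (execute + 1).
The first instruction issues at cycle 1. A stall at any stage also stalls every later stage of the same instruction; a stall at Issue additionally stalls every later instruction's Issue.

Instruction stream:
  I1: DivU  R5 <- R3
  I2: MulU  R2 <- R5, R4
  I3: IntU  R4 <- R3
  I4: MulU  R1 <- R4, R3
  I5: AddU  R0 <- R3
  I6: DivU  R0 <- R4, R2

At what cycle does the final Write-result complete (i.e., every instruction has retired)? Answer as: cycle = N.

cycle = 31

c1: I1→DivU
c2: I1 RO · I2→MulU
c3: I3→IntU
c4: I3 RO
c5: I3 EX
c9: I1 EX
c10: I1 WR R5
c11: I2 RO
c12: I3 WR R4
c14: I2 EX
c15: I2 WR R2
c16: I4→MulU
c17: I4 RO · I5→AddU
c18: I5 RO
c20: I4 EX · I5 EX
c21: I4 WR R1 · I5 WR R0
c22: I6→DivU
c23: I6 RO
c30: I6 EX
c31: I6 WR R0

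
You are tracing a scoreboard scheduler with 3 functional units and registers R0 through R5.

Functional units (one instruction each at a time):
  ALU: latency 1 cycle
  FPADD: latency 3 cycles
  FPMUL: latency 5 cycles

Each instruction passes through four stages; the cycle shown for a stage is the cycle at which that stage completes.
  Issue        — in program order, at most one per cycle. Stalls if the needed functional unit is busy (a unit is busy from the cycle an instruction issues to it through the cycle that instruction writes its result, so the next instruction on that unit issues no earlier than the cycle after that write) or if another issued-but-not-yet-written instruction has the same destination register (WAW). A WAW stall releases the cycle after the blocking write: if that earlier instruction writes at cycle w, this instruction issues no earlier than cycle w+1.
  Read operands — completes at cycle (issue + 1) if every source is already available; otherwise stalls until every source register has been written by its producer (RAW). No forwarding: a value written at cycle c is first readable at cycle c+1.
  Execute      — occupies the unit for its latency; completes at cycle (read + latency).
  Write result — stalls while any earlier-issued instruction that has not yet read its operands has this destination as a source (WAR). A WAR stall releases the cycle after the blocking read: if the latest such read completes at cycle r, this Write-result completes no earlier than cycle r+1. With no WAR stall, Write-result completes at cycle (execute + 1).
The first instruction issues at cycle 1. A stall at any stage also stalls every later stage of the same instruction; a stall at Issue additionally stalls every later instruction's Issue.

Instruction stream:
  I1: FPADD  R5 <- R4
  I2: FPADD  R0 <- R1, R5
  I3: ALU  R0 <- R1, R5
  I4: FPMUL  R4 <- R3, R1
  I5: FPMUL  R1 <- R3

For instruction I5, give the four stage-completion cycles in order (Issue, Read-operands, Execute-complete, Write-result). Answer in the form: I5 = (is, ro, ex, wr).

I5 = (22, 23, 28, 29)

I1 -> (1, 2, 5, 6)
I2 -> (7, 8, 11, 12)  // struct: FPADD busy until I1 writes@6
I3 -> (13, 14, 15, 16)  // WAW R0: wait I2 write@12
I4 -> (14, 15, 20, 21)
I5 -> (22, 23, 28, 29)  // struct: FPMUL busy until I4 writes@21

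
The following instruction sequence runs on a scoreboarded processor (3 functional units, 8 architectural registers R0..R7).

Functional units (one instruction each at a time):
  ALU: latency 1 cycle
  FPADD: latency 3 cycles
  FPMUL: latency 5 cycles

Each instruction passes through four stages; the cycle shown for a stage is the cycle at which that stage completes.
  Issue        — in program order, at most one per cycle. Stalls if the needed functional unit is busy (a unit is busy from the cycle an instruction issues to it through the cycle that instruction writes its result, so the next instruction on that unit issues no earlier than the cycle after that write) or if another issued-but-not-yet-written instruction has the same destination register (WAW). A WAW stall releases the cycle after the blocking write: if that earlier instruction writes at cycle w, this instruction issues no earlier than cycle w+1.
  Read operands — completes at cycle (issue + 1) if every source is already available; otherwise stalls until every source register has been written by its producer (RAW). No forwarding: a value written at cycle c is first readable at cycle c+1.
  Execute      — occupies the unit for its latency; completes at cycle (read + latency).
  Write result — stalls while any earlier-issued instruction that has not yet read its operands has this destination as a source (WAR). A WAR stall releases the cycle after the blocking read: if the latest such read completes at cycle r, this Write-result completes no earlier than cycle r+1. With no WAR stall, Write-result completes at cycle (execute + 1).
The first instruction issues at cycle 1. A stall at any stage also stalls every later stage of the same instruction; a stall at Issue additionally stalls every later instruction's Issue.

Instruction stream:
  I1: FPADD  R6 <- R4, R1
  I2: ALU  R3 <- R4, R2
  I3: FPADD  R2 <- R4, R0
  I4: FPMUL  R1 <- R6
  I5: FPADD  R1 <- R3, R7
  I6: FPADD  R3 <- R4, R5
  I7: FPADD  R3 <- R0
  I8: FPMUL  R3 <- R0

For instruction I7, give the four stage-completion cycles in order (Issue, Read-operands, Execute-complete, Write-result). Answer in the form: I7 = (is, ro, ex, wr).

I7 = (28, 29, 32, 33)

I1 -> (1, 2, 5, 6)
I2 -> (2, 3, 4, 5)
I3 -> (7, 8, 11, 12)  // struct: FPADD busy until I1 writes@6
I4 -> (8, 9, 14, 15)
I5 -> (16, 17, 20, 21)  // WAW R1: wait I4 write@15
I6 -> (22, 23, 26, 27)  // struct: FPADD busy until I5 writes@21
I7 -> (28, 29, 32, 33)  // struct: FPADD busy until I6 writes@27
I8 -> (34, 35, 40, 41)  // WAW R3: wait I7 write@33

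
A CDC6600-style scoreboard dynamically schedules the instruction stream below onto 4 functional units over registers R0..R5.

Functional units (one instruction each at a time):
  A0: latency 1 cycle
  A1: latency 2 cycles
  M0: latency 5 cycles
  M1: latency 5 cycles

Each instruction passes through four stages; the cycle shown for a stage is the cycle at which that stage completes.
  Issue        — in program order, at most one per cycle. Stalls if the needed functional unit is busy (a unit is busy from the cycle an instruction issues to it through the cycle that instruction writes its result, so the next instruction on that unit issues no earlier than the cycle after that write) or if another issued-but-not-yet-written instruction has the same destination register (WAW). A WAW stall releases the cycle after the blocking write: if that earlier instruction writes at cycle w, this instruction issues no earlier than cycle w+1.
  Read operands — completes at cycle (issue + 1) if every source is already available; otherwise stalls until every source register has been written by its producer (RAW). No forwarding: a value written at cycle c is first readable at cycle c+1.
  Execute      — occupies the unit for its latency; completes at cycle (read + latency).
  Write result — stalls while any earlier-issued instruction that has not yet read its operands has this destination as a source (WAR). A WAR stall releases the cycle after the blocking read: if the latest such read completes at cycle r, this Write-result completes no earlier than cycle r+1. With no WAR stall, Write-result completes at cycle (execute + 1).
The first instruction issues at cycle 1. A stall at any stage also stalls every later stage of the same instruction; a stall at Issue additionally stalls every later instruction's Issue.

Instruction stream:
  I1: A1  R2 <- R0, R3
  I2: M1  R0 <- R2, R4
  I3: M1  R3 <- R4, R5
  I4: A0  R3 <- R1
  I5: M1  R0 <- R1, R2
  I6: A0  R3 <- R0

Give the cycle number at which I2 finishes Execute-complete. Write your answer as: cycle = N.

cycle = 11

I1  is:1  ro:2  ex:4  wr:5
I2  is:2  ro:6  ex:11  wr:12  — RAW R2: wait I1 write@5
I3  is:13  ro:14  ex:19  wr:20  — struct: M1 busy until I2 writes@12
I4  is:21  ro:22  ex:23  wr:24  — WAW R3: wait I3 write@20
I5  is:22  ro:23  ex:28  wr:29
I6  is:25  ro:30  ex:31  wr:32  — struct: A0 busy until I4 writes@24, RAW R0: wait I5 write@29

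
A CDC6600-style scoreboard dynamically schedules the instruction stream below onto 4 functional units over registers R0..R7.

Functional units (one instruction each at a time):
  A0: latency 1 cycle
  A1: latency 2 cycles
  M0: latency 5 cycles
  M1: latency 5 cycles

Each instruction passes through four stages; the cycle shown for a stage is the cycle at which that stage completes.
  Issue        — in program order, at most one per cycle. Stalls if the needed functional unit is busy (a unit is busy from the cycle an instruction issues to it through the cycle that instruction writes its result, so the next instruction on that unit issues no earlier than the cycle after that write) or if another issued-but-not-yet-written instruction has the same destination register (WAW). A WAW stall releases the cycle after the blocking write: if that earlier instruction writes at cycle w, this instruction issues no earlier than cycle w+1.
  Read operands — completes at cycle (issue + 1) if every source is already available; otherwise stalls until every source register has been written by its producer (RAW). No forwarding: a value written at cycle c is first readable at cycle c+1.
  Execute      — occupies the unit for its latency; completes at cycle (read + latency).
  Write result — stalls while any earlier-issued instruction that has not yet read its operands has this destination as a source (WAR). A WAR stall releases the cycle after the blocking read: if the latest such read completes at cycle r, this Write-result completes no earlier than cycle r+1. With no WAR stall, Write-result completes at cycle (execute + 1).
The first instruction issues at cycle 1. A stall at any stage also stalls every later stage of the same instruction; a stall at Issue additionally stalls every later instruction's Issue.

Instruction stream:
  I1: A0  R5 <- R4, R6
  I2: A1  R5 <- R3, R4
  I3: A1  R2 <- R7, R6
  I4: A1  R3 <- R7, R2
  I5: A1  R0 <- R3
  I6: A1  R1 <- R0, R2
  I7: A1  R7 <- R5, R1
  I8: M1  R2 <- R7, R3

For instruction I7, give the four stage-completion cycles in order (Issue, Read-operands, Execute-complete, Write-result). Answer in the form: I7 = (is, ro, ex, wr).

1) issue 1, read 2, done 3, write 4
2) issue 5, read 6, done 8, write 9  <WAW R5: wait I1 write@4>
3) issue 10, read 11, done 13, write 14  <struct: A1 busy until I2 writes@9>
4) issue 15, read 16, done 18, write 19  <struct: A1 busy until I3 writes@14>
5) issue 20, read 21, done 23, write 24  <struct: A1 busy until I4 writes@19>
6) issue 25, read 26, done 28, write 29  <struct: A1 busy until I5 writes@24>
7) issue 30, read 31, done 33, write 34  <struct: A1 busy until I6 writes@29>
8) issue 31, read 35, done 40, write 41  <RAW R7: wait I7 write@34>

I7 = (30, 31, 33, 34)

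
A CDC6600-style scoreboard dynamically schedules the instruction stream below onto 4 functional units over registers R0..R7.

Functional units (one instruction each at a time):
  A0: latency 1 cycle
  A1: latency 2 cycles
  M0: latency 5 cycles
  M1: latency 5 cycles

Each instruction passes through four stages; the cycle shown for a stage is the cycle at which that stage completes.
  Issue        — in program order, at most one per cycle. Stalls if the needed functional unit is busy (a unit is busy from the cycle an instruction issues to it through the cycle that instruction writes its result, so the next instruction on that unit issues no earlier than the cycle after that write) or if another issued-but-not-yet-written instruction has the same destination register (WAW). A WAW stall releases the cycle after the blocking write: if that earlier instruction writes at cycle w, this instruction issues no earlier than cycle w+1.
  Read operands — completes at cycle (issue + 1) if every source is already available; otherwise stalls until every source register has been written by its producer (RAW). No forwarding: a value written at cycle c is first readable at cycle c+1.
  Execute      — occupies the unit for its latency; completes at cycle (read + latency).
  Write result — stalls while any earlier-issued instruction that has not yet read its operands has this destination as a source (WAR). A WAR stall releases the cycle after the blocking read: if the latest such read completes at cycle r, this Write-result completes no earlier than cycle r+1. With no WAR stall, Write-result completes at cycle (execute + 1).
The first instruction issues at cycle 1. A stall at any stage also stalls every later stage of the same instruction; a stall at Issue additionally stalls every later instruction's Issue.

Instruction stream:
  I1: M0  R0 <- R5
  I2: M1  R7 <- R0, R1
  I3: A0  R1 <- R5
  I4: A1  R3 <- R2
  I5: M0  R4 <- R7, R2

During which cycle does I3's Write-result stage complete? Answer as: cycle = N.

cycle = 10

1) issue 1, read 2, done 7, write 8
2) issue 2, read 9, done 14, write 15  <RAW R0: wait I1 write@8>
3) issue 3, read 4, done 5, write 10  <WAR R1: wait I2 read@9>
4) issue 4, read 5, done 7, write 8
5) issue 9, read 16, done 21, write 22  <struct: M0 busy until I1 writes@8 / RAW R7: wait I2 write@15>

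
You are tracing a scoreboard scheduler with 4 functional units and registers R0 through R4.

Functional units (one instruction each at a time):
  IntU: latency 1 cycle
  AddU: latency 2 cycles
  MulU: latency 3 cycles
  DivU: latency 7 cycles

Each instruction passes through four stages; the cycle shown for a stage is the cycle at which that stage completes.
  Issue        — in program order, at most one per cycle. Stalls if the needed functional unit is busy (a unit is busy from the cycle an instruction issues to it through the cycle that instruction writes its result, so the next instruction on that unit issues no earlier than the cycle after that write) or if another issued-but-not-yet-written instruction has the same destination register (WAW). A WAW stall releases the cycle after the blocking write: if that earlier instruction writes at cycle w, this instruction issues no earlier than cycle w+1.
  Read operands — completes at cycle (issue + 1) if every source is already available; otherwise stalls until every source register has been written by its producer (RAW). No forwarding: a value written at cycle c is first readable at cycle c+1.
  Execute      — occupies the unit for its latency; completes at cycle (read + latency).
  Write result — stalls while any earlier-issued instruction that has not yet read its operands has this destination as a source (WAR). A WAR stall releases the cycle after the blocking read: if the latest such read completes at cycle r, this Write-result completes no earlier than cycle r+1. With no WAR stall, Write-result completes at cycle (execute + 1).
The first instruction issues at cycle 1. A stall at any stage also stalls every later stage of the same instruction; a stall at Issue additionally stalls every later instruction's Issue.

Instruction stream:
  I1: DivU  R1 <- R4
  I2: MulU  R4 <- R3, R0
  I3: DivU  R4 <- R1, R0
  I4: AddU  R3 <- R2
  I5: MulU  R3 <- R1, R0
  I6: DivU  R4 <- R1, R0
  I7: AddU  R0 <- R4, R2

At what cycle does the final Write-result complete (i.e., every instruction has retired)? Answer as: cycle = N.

1) issue 1, read 2, done 9, write 10
2) issue 2, read 3, done 6, write 7
3) issue 11, read 12, done 19, write 20  <struct: DivU busy until I1 writes@10>
4) issue 12, read 13, done 15, write 16
5) issue 17, read 18, done 21, write 22  <WAW R3: wait I4 write@16>
6) issue 21, read 22, done 29, write 30  <struct: DivU busy until I3 writes@20>
7) issue 22, read 31, done 33, write 34  <RAW R4: wait I6 write@30>

cycle = 34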